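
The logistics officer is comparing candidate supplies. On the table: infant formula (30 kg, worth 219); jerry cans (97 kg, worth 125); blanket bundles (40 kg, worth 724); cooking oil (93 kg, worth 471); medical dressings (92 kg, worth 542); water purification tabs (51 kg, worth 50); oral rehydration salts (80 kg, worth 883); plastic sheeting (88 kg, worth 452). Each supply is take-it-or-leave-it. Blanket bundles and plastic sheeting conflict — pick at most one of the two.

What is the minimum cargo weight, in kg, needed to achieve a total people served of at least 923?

Look for the lowest-cargo combination reaching 923.
Taking infant formula + blanket bundles gives 943 (≥ 923) for 70 kg.
Any bundle with less than 70 kg falls short of 923.

70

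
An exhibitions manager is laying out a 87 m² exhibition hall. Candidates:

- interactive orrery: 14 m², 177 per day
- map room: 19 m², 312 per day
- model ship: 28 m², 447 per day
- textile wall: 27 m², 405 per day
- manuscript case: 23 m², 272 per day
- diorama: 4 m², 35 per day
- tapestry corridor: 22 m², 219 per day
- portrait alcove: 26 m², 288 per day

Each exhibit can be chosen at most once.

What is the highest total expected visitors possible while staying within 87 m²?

Density check — map room 16.42, model ship 15.96, textile wall 15.00, interactive orrery 12.64 are the best per m².
The ratio heuristic lands on map room + model ship + textile wall + diorama (1199) but leaves 9 m² idle.
Replace textile wall and diorama with interactive orrery + portrait alcove: the trade gains 25 net, giving 1224 at 87 m².

1224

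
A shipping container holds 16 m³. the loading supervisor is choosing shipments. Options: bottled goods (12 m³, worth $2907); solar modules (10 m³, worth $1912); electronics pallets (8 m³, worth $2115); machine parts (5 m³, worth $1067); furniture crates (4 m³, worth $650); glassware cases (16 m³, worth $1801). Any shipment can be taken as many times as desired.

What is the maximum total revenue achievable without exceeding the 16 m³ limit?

4230

Taking 2×electronics pallets: 16 m³ used, 4230 in revenue.
Nothing else within 16 m³ beats 4230.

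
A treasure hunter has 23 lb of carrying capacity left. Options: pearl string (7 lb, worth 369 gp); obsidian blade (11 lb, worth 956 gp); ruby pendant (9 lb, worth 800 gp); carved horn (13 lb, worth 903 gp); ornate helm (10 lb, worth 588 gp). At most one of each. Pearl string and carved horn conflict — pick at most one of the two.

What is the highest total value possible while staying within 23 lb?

Ranking by ratio (value/lb): ruby pendant 88.89, obsidian blade 86.91, carved horn 69.46, ornate helm 58.80.
Obsidian blade + ruby pendant uses 20 of the 23 lb and totals 1756.
Runner-up ruby pendant + carved horn tops out at 1703.

1756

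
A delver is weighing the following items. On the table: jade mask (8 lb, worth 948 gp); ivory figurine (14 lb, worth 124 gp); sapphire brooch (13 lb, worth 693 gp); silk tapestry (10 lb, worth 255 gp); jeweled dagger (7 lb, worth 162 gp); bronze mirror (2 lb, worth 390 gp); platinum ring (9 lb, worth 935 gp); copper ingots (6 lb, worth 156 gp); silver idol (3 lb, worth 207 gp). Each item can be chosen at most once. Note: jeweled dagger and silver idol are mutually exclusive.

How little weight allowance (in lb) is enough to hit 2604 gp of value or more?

Minimise lb subject to total value ≥ 2604.
jade mask + bronze mirror + platinum ring + copper ingots + silver idol reaches 2636 using 28 lb.
Below 28 lb the best achievable stays under 2604.

28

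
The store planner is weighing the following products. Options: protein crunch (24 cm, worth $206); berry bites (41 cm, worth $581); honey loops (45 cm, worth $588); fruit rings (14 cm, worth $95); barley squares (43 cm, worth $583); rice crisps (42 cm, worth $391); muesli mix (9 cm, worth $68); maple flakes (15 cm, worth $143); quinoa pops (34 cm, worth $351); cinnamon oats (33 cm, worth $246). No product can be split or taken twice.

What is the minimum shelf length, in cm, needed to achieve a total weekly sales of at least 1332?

Minimise cm subject to total weekly sales ≥ 1332.
Taking protein crunch + berry bites + barley squares gives 1370 (≥ 1332) for 108 cm.
No combination under 108 cm hits 1332.

108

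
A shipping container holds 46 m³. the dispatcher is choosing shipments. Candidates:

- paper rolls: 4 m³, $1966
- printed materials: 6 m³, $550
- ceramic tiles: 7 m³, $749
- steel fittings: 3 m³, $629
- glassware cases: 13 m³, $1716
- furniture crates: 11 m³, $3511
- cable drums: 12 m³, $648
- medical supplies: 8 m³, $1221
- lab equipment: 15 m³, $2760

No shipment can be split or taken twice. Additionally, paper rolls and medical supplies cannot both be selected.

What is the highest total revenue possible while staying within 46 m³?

10582

Ranking by ratio (revenue/m³): paper rolls 491.50, furniture crates 319.18, steel fittings 209.67, lab equipment 184.00.
Best packing: paper rolls + steel fittings + glassware cases + furniture crates + lab equipment — 46 m³, 10582 total.
The closest alternative, paper rolls + printed materials + ceramic tiles + steel fittings + furniture crates + lab equipment, reaches only 10165.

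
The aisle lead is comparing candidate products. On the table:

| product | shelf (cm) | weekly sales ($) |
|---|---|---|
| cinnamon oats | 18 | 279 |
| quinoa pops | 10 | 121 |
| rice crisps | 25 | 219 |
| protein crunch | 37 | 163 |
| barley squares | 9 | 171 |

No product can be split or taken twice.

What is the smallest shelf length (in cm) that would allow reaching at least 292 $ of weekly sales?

Minimise cm subject to total weekly sales ≥ 292.
quinoa pops + barley squares reaches 292 using 19 cm.
Any bundle with less than 19 cm falls short of 292.

19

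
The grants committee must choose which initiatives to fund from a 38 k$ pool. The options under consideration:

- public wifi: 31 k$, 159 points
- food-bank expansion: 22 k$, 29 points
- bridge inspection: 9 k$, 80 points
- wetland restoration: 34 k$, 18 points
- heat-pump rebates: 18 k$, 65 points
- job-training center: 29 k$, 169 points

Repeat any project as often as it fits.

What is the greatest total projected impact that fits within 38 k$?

320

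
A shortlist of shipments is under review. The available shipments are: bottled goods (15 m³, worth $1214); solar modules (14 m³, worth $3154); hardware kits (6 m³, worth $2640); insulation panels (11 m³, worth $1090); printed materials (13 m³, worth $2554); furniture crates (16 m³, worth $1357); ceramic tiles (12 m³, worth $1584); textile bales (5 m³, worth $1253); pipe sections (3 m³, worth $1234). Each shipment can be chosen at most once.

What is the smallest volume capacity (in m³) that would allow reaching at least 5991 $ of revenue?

22

Look for the lowest-volume combination reaching 5991.
Taking hardware kits + printed materials + pipe sections gives 6428 (≥ 5991) for 22 m³.
Any bundle with less than 22 m³ falls short of 5991.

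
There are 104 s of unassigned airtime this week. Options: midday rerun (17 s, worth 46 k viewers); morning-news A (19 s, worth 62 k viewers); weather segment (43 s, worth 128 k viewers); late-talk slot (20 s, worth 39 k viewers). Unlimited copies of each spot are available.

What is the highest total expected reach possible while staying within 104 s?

314

A density-first pass picks 5×morning-news A — 310 at 95 s.
The 38 s tied up in 2×morning-news A is better spent on weather segment — total rises to 314 (100 s).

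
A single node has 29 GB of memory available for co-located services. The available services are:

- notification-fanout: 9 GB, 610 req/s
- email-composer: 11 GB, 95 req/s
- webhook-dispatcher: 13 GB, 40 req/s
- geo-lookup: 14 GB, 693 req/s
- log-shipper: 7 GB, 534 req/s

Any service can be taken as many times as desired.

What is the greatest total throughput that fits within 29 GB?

4×log-shipper uses 28 of the 29 GB and totals 2136.

2136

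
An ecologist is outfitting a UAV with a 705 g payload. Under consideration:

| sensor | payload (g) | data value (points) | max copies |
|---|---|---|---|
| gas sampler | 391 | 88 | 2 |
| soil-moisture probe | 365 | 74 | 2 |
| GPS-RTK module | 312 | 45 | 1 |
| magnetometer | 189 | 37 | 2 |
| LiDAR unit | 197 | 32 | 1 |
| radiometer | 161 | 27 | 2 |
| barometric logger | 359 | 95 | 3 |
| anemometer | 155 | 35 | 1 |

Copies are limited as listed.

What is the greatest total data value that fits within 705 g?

Taking magnetometer + barometric logger + anemometer: 703 g used, 167 in data value.

167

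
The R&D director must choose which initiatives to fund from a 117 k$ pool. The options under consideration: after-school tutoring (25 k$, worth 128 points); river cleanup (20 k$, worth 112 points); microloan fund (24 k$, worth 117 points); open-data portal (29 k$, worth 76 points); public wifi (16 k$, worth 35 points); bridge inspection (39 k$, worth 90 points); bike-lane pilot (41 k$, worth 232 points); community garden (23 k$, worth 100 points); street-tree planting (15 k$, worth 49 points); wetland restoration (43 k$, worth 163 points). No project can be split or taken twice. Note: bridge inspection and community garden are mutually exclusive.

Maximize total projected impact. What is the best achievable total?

By projected impact per k$: bike-lane pilot 5.66, river cleanup 5.60, after-school tutoring 5.12, microloan fund 4.88 lead.
Taking after-school tutoring + river cleanup + microloan fund + bike-lane pilot: 110 k$ used, 589 in projected impact.

589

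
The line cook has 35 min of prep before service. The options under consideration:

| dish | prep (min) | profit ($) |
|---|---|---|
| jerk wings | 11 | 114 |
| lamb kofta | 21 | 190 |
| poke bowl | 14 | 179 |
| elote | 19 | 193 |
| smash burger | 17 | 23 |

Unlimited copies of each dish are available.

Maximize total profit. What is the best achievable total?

372

Taking the top-ratio dishes first gives 2×poke bowl for 358 (28 min).
Replace poke bowl with elote: the trade gains 14 net, giving 372 at 33 min.
The spare 2 min is too small for any remaining dish, and no exchange beats 372.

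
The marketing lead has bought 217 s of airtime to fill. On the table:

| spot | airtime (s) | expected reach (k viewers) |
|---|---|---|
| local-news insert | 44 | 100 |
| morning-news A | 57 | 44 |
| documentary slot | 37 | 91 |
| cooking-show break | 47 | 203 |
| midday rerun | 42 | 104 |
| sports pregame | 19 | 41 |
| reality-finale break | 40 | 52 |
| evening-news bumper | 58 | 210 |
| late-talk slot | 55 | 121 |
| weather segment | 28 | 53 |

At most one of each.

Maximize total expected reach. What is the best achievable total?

666

Density check — cooking-show break 4.32, evening-news bumper 3.62, midday rerun 2.48, documentary slot 2.46 are the best per s.
Greedy by ratio would take documentary slot + cooking-show break + midday rerun + sports pregame + evening-news bumper: 203 s used, total 649.
Dropping midday rerun frees 42 s; slotting in late-talk slot (55 s) lifts the total to 666 at 216 s.
Runner-up documentary slot + cooking-show break + midday rerun + evening-news bumper + weather segment tops out at 661.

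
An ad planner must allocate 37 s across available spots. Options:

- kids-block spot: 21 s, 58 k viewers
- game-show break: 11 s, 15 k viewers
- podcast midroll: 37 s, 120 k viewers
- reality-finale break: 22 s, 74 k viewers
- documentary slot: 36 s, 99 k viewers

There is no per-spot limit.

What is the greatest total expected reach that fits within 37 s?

120

Density check — reality-finale break 3.36, podcast midroll 3.24, kids-block spot 2.76 are the best per s.
A density-first pass picks game-show break + reality-finale break — 89 at 33 s.
Dropping game-show break and reality-finale break frees 33 s; slotting in podcast midroll (37 s) lifts the total to 120 at 37 s.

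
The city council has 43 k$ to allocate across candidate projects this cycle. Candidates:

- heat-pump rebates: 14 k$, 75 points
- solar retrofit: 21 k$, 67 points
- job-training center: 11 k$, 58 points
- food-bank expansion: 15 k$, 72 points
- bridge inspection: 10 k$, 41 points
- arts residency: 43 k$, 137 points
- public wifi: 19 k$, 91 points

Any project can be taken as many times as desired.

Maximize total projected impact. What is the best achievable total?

3×heat-pump rebates uses 42 of the 43 k$ and totals 225.
Every other selection either busts 43 k$ or fails to beat 225.

225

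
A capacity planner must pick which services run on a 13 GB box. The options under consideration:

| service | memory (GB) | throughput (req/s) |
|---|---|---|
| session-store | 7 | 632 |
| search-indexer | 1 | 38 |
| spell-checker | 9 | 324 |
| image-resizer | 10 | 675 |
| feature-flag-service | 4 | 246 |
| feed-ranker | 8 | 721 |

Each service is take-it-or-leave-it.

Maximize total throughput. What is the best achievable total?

The ratio heuristic lands on session-store + search-indexer + feature-flag-service (916) but leaves 1 GB idle.
Replace session-store with feed-ranker: the trade gains 89 net, giving 1005 at 13 GB.
Runner-up feature-flag-service + feed-ranker tops out at 967.

1005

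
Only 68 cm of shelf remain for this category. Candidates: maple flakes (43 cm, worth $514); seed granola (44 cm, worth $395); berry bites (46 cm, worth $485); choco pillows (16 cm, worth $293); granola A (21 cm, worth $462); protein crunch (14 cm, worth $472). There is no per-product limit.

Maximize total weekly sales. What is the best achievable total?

1888

By weekly sales per cm: protein crunch 33.71, granola A 22.00, choco pillows 18.31 lead.
Best packing: 4×protein crunch — 56 cm, 1888 total.
Nothing else within 68 cm beats 1888.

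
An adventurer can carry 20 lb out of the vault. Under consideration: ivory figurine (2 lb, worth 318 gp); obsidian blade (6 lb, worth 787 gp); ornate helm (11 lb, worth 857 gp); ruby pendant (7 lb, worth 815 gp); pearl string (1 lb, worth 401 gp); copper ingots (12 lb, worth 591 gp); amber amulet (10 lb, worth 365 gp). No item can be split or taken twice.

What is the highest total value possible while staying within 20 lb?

Ranking by ratio (value/lb): pearl string 401.00, ivory figurine 159.00, obsidian blade 131.17, ruby pendant 116.43.
Filling by ratio: ivory figurine + obsidian blade + ruby pendant + pearl string for 2321, with 4 lb left unused.
Replace ruby pendant with ornate helm: the trade gains 42 net, giving 2363 at 20 lb.

2363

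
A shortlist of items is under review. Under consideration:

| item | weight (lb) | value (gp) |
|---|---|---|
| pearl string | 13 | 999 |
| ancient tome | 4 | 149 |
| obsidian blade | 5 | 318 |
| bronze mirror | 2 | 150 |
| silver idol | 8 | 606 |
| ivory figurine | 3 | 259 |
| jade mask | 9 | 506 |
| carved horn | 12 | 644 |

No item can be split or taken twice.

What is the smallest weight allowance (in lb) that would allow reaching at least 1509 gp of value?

21

Look for the lowest-weight combination reaching 1509.
pearl string + silver idol reaches 1605 using 21 lb.
Any bundle with less than 21 lb falls short of 1509.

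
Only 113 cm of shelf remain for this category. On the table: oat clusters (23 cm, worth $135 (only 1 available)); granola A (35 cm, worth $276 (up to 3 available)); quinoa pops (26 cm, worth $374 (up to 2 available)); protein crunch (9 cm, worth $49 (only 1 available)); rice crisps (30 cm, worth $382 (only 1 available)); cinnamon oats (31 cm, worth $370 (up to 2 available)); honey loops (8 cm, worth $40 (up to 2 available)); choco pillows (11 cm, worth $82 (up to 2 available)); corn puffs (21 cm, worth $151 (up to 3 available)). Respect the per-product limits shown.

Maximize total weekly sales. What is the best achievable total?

1500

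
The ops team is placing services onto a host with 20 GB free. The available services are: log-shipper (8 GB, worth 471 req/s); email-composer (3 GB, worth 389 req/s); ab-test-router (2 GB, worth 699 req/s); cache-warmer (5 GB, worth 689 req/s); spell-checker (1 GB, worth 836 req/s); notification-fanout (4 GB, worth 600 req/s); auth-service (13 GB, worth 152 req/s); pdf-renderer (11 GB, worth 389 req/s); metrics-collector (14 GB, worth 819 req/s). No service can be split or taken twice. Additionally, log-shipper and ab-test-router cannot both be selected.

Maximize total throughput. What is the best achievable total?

3213

Best packing: email-composer + ab-test-router + cache-warmer + spell-checker + notification-fanout — 15 GB, 3213 total.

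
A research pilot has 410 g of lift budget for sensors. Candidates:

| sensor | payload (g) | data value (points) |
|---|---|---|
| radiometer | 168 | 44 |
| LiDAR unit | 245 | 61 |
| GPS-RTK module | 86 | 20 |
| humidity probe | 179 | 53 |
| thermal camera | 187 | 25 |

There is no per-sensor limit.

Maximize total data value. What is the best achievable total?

106

2×humidity probe uses 358 of the 410 g and totals 106.
That's the maximum — no swap from here does better than 106.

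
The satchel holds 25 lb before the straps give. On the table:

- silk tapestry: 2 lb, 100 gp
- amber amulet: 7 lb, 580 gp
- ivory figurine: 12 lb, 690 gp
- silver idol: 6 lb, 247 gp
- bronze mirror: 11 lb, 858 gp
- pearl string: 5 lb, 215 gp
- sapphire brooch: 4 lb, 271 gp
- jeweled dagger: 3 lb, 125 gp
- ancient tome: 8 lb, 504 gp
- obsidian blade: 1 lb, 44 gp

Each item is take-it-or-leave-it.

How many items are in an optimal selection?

5

Optimal total is 1853.
silk tapestry + amber amulet + bronze mirror + sapphire brooch + obsidian blade hits 1853 at 25 lb.
Every optimal selection uses 5 items.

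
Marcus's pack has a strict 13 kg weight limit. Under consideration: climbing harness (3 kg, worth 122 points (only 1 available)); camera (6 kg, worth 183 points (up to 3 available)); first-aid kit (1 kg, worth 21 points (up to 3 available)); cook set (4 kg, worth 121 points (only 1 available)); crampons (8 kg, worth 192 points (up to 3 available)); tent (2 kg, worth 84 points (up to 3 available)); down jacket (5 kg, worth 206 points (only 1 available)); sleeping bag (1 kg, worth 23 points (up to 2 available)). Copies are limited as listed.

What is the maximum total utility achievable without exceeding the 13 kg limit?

Density check — tent 42.00, down jacket 41.20, climbing harness 40.67 are the best per kg.
Greedy by ratio would take 3×tent + down jacket + 2×sleeping bag: 13 kg used, total 504.
The 3 kg tied up in tent and sleeping bag is better spent on climbing harness — total rises to 519 (13 kg).
Nothing else within 13 kg beats 519.

519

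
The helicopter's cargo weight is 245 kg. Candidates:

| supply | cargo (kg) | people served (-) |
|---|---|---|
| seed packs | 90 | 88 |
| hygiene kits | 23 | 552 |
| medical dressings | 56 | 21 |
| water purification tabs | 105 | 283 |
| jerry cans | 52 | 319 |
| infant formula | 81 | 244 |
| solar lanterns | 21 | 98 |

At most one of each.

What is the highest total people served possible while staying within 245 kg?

1252

By people served per kg: hygiene kits 24.00, jerry cans 6.13, solar lanterns 4.67, infant formula 3.01 lead.
Filling by ratio: hygiene kits + medical dressings + jerry cans + infant formula + solar lanterns for 1234, with 12 kg left unused.
Replace medical dressings and infant formula with water purification tabs: the trade gains 18 net, giving 1252 at 201 kg.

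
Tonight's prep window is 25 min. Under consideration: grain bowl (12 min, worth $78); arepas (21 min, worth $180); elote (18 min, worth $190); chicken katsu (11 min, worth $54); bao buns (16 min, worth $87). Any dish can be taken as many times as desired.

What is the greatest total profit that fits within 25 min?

190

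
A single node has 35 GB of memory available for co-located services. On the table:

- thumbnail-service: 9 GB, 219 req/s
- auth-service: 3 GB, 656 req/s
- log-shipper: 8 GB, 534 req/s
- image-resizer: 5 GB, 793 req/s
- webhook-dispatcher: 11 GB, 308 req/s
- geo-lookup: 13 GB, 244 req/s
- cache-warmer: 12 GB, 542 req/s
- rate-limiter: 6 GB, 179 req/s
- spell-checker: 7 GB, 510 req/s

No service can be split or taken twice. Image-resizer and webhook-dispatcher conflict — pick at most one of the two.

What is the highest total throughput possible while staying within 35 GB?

Auth-service + log-shipper + image-resizer + cache-warmer + spell-checker uses 35 of the 35 GB and totals 3035.
Runner-up thumbnail-service + auth-service + log-shipper + image-resizer + spell-checker tops out at 2712.

3035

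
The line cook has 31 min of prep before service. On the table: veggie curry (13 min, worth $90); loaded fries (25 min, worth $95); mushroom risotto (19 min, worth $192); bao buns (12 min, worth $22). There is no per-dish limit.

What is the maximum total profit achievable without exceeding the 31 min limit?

214

Best packing: mushroom risotto + bao buns — 31 min, 214 total.
That's the maximum — no swap from here does better than 214.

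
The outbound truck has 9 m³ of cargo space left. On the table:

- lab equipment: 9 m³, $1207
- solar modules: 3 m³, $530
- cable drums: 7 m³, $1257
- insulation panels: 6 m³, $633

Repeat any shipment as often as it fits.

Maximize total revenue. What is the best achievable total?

Ranking by ratio (revenue/m³): cable drums 179.57, solar modules 176.67, lab equipment 134.11.
Taking the top-ratio shipments first gives cable drums for 1257 (7 m³).
Dropping cable drums frees 7 m³; slotting in 3×solar modules (9 m³) lifts the total to 1590 at 9 m³.

1590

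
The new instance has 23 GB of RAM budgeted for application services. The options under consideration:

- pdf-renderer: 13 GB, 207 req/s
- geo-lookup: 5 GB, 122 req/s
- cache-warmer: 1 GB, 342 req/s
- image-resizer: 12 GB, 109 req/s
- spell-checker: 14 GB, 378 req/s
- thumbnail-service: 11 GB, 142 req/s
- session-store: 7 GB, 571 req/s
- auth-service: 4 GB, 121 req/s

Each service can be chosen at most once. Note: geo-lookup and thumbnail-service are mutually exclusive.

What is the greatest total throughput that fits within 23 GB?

By throughput per GB: cache-warmer 342.00, session-store 81.57, auth-service 30.25, spell-checker 27.00 lead.
A density-first pass picks geo-lookup + cache-warmer + session-store + auth-service — 1156 at 17 GB.
Dropping geo-lookup and auth-service frees 9 GB; slotting in spell-checker (14 GB) lifts the total to 1291 at 22 GB.
An exhaustive check of the 256 subsets confirms 1291.

1291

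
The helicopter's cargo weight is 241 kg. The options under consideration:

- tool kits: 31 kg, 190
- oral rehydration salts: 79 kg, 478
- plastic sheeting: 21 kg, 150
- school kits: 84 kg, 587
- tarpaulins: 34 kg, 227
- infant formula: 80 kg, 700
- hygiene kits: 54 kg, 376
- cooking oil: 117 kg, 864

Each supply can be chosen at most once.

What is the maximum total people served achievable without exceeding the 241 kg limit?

1813

By people served per kg: infant formula 8.75, cooking oil 7.38, plastic sheeting 7.14, school kits 6.99 lead.
The ratio heuristic lands on plastic sheeting + infant formula + cooking oil (1714) but leaves 23 kg idle.
Replace cooking oil with school kits + hygiene kits: the trade gains 99 net, giving 1813 at 239 kg.
That's the maximum — no swap from here does better than 1813.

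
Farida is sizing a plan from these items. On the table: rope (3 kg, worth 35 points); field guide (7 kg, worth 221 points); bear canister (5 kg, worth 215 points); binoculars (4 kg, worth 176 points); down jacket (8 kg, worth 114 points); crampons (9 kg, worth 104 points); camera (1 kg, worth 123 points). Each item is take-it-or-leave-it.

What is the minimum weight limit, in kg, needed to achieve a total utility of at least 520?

12

Need the lightest bundle worth ≥ 520.
field guide + binoculars + camera: 520 utility at 12 kg.
Any bundle with less than 12 kg falls short of 520.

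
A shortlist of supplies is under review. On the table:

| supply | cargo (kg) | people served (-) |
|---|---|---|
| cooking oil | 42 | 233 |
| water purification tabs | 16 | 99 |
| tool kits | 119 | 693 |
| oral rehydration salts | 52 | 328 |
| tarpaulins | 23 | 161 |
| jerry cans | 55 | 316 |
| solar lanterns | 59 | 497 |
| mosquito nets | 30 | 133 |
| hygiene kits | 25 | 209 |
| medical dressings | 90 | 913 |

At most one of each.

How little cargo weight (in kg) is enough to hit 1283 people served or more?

138

Need the lightest bundle worth ≥ 1283.
tarpaulins + hygiene kits + medical dressings reaches 1283 using 138 kg.
Below 138 kg the best achievable stays under 1283.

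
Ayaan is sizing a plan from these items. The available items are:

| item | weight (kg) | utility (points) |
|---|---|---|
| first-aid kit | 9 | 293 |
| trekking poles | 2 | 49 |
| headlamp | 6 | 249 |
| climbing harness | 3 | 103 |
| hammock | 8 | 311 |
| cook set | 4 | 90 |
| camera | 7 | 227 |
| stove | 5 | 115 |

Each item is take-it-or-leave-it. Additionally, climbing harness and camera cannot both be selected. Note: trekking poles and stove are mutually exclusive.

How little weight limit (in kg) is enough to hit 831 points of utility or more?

23

Need the lightest bundle worth ≥ 831.
Taking first-aid kit + headlamp + hammock gives 853 (≥ 831) for 23 kg.
Below 23 kg the best achievable stays under 831.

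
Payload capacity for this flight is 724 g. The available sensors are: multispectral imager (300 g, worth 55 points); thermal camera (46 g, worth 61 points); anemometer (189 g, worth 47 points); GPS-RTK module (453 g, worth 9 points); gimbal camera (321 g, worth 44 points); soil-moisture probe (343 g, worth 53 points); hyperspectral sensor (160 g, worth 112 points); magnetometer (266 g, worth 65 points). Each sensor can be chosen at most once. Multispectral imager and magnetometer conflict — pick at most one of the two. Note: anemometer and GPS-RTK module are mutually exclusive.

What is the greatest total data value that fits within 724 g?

Ranking by ratio (data value/g): thermal camera 1.33, hyperspectral sensor 0.70, anemometer 0.25, magnetometer 0.24.
Thermal camera + anemometer + hyperspectral sensor + magnetometer uses 661 of the 724 g and totals 285.
Nothing else feasible within 724 g beats 285.

285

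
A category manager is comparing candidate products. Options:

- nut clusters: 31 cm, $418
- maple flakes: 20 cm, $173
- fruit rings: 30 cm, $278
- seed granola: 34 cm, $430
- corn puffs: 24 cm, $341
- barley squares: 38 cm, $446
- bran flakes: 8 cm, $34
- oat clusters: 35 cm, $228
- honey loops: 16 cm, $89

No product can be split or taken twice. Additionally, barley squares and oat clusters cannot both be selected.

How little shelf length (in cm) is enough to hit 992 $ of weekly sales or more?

85

Minimise cm subject to total weekly sales ≥ 992.
Taking nut clusters + maple flakes + seed granola gives 1021 (≥ 992) for 85 cm.
Below 85 cm the best achievable stays under 992.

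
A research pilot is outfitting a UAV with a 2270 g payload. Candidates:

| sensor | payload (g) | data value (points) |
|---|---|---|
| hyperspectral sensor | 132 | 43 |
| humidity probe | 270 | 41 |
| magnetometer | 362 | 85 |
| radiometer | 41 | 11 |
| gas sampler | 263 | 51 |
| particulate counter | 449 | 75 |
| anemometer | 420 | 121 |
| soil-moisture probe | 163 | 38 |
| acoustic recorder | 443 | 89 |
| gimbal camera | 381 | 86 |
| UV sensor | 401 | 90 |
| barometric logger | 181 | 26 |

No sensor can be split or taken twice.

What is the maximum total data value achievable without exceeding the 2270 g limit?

529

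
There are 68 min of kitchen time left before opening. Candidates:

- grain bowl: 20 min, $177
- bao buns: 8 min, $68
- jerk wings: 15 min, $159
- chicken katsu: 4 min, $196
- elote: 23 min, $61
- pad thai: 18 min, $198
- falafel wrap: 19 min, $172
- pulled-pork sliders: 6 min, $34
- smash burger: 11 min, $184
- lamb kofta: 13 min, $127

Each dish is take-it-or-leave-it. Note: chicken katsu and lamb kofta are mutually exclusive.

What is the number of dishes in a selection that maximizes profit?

5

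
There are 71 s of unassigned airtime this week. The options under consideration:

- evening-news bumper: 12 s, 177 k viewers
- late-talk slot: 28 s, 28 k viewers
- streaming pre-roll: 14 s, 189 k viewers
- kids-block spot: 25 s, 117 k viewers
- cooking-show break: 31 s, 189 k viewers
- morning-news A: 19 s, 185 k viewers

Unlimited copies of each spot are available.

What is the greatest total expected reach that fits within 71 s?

945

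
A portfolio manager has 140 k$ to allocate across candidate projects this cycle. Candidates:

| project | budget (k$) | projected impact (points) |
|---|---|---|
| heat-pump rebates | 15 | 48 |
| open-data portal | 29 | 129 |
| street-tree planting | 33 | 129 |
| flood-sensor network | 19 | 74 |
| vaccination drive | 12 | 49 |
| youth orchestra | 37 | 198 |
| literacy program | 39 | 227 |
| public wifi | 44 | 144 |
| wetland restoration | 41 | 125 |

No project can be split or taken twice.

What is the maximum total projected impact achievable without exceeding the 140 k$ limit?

683

Taking the top-ratio projects first gives open-data portal + flood-sensor network + vaccination drive + youth orchestra + literacy program for 677 (136 k$).
The 31 k$ tied up in flood-sensor network and vaccination drive is better spent on street-tree planting — total rises to 683 (138 k$).
That's the maximum — no swap from here does better than 683.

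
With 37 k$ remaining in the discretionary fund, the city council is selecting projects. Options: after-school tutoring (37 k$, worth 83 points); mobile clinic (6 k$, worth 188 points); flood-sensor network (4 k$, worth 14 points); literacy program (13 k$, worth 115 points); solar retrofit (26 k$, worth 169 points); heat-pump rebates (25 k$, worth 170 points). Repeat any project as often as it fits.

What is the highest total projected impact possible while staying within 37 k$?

By projected impact per k$: mobile clinic 31.33, literacy program 8.85, heat-pump rebates 6.80, solar retrofit 6.50 lead.
The ratio ordering already packs tightly: 6×mobile clinic, 36 k$, 1128.
That's the maximum — no swap from here does better than 1128.

1128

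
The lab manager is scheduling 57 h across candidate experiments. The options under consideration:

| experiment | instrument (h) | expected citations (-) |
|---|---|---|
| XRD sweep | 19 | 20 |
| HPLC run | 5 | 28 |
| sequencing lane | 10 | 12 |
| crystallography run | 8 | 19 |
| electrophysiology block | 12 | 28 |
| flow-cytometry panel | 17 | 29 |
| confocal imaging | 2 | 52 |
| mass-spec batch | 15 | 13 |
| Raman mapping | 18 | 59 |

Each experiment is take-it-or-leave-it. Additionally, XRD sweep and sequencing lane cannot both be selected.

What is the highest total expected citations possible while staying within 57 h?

Taking HPLC run + sequencing lane + crystallography run + electrophysiology block + confocal imaging + Raman mapping: 55 h used, 198 in expected citations.
Every other selection either busts 57 h or breaks a pairing rule or fails to beat 198.

198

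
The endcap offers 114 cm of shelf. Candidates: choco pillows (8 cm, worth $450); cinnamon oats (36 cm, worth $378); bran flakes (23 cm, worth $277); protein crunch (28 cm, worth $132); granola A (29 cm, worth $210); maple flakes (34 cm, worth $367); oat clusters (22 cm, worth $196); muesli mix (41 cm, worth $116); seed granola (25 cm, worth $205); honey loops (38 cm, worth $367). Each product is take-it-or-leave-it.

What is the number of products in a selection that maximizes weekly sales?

5

Optimal total is 1506.
One optimal bundle: choco pillows + cinnamon oats + bran flakes + oat clusters + seed granola (114 cm).
All optima have 5 products.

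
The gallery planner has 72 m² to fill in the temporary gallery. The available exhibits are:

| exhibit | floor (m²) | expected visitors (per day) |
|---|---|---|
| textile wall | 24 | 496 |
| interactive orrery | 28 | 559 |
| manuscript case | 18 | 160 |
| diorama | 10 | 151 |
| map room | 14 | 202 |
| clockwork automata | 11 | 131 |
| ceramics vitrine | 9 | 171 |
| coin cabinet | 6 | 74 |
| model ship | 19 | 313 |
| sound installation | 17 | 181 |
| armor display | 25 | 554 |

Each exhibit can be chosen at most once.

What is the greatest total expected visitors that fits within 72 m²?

1435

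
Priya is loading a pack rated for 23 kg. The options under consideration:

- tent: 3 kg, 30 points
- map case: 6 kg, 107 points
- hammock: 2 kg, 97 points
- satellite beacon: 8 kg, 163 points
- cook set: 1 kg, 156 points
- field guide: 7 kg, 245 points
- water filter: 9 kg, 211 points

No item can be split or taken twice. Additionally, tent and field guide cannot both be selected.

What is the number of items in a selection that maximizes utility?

4

Best achievable utility is 719.
map case + cook set + field guide + water filter hits 719 at 23 kg.
All optima have 4 items.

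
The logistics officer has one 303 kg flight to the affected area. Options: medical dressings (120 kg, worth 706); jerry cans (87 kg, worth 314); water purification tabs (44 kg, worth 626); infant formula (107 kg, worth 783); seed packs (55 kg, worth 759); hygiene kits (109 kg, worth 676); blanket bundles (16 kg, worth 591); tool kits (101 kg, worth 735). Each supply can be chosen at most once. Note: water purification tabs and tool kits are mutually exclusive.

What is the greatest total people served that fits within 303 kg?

2868

By people served per kg: blanket bundles 36.94, water purification tabs 14.23, seed packs 13.80, infant formula 7.32 lead.
Taking the top-ratio supplies first gives water purification tabs + infant formula + seed packs + blanket bundles for 2759 (222 kg).
Dropping water purification tabs frees 44 kg; slotting in tool kits (101 kg) lifts the total to 2868 at 279 kg.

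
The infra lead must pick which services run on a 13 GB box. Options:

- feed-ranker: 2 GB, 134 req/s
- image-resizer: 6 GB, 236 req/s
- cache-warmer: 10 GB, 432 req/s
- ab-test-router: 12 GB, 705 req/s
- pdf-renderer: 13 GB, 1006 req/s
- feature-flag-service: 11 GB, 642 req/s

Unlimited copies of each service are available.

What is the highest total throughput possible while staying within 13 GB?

1006

Pdf-renderer uses 13 of the 13 GB and totals 1006.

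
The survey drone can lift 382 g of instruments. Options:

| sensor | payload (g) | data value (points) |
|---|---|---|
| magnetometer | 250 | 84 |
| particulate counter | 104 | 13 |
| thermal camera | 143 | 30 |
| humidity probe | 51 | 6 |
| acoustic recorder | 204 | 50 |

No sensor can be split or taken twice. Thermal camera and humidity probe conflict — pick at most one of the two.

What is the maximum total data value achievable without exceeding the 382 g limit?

97

Ranking by ratio (data value/g): magnetometer 0.34, acoustic recorder 0.25, thermal camera 0.21.
Taking magnetometer + particulate counter: 354 g used, 97 in data value.
That's the maximum — no feasible swap from here does better than 97.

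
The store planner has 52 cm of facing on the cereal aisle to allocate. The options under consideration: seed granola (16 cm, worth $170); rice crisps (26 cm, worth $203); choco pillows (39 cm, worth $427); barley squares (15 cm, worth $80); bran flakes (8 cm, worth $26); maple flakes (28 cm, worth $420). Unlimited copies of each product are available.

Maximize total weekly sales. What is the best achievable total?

616

By weekly sales per cm: maple flakes 15.00, choco pillows 10.95, seed granola 10.62 lead.
Seed granola + bran flakes + maple flakes uses 52 of the 52 cm and totals 616.
No other feasible combination exceeds 616.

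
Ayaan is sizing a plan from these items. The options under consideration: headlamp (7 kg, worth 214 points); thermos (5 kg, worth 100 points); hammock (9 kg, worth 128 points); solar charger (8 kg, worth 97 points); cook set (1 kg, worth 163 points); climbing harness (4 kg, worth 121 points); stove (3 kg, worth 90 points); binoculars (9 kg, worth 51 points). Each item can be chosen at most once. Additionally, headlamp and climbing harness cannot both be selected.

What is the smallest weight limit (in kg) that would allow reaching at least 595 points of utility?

Minimise kg subject to total utility ≥ 595.
headlamp + hammock + cook set + stove reaches 595 using 20 kg.
Any bundle with less than 20 kg falls short of 595.

20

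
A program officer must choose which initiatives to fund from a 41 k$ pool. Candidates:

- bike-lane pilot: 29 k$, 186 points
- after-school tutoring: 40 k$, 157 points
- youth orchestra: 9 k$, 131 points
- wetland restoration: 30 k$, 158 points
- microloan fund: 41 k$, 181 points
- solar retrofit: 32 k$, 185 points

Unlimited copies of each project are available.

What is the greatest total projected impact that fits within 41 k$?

The ratio ordering already packs tightly: 4×youth orchestra, 36 k$, 524.
Nothing else within 41 k$ beats 524.

524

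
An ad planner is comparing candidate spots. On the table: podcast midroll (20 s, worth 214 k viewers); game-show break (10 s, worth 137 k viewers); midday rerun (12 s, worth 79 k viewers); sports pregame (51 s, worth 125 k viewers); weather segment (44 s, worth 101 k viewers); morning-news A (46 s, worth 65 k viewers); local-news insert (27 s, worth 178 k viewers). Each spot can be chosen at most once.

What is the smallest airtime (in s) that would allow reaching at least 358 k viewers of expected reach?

Need the lightest bundle worth ≥ 358.
podcast midroll + game-show break + midday rerun reaches 430 using 42 s.
No combination under 42 s hits 358.

42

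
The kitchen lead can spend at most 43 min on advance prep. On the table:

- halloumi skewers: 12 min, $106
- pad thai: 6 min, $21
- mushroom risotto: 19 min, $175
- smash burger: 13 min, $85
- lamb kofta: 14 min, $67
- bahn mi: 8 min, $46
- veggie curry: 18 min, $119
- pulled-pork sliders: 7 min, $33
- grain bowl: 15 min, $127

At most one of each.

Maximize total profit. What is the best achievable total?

348

Density check — mushroom risotto 9.21, halloumi skewers 8.83, grain bowl 8.47 are the best per min.
Greedy by ratio would take halloumi skewers + mushroom risotto + bahn mi: 39 min used, total 327.
Dropping halloumi skewers frees 12 min; slotting in grain bowl (15 min) lifts the total to 348 at 42 min.
The spare 1 min is too small for any remaining dish, and no exchange beats 348.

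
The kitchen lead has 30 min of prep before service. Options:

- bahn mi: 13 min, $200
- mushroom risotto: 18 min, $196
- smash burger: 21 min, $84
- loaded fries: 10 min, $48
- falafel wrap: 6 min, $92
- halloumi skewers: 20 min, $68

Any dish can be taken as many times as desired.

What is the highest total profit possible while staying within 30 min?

460

Filling by ratio: 2×bahn mi for 400, with 4 min left unused.
The 26 min tied up in 2×bahn mi is better spent on 5×falafel wrap — total rises to 460 (30 min).
No other feasible combination exceeds 460.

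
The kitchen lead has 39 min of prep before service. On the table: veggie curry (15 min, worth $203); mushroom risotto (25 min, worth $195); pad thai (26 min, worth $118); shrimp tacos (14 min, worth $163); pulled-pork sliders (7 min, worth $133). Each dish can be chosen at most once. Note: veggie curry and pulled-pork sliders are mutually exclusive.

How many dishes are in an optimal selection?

Optimal total is 366.
veggie curry + shrimp tacos hits 366 at 29 min.
Any selection reaching 366 contains exactly 2 dishes.

2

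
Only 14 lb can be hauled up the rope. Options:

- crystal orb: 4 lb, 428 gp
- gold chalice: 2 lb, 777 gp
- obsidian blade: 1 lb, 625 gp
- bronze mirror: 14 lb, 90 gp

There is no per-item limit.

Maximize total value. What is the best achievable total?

8750

Best packing: 14×obsidian blade — 14 lb, 8750 total.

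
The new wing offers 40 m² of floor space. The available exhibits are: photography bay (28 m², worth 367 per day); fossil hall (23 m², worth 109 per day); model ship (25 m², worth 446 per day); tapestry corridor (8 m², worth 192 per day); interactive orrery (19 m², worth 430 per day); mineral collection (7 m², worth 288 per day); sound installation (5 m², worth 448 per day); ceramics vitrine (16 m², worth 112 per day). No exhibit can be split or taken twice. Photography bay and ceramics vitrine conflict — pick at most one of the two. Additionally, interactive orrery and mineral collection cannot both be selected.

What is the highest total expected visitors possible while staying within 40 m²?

Best packing: model ship + mineral collection + sound installation — 37 m², 1182 total.
That's the maximum — no feasible swap from here does better than 1182.

1182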